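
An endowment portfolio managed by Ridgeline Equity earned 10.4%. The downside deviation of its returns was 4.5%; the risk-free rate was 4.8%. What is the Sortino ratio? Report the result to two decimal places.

Sortino = (Rp − Rf) / σd = (10.4% − 4.8%) / 4.5% = 5.60% / 4.5% = 1.2444

1.24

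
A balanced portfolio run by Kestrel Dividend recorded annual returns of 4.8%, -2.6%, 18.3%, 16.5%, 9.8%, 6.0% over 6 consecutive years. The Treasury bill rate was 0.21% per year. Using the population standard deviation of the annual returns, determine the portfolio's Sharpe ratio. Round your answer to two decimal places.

r̄ = (4.8 − 2.6 + 18.3 + 16.5 + 9.8 + 6) / 6 = 52.80 / 6 = 8.8000%
Σ(r − r̄)² = (4.8 − 8.8000)² + (-2.6 − 8.8000)² + (18.3 − 8.8000)² + … = 304.3400
σ = √[304.3400 / 6] = 7.1220%
Sharpe = (r̄ − rf) / σ = (8.8000 − 0.21) / 7.1220 = 8.5900 / 7.1220 = 1.2061

1.21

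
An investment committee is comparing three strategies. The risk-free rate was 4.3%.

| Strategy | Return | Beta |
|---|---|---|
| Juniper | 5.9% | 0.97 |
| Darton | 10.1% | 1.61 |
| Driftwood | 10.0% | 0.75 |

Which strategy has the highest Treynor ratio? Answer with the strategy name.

Juniper: Treynor = (5.9% − 4.3%) / 0.97 = 1.649
Darton: Treynor = (10.1% − 4.3%) / 1.61 = 3.602
Driftwood: Treynor = (10.0% − 4.3%) / 0.75 = 7.600
Highest: Driftwood (7.600).

Driftwood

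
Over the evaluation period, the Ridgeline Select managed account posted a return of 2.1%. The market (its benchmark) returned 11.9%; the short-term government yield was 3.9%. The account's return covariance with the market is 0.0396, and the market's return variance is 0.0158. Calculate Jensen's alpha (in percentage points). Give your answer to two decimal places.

-21.85

β = Cov / Var = 0.0396 / 0.0158 = 2.5063
E[R] = Rf + β(Rm − Rf) = 3.9% + 2.5063 × (11.9% − 3.9%) = 23.9504%
α = Rp − E[R] = 2.1% − 23.9504% = -21.8504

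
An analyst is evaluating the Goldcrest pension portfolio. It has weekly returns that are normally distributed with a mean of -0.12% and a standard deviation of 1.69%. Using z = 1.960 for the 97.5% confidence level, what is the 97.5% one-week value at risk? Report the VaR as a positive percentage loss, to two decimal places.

3.43

VaR (as % loss) = −(μ − z·σ) = −(-0.12% − 1.960 × 1.69%) = −(-3.4324%) = 3.4324%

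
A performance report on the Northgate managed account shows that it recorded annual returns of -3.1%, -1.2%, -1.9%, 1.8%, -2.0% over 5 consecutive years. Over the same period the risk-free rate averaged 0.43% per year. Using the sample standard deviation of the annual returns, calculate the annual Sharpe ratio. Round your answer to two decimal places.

-0.92

μ = (-3.1 − 1.2 − 1.9 + 1.8 − 2) / 5 = -6.40 / 5 = -1.2800%
Sample σ = √[Σ(r − μ)² / 4] = √[13.7080 / 4] = √3.4270 = 1.8512%
Sharpe = (μ − rf) / σ = (-1.2800 − 0.43) / 1.8512 = -1.7100 / 1.8512 = -0.9237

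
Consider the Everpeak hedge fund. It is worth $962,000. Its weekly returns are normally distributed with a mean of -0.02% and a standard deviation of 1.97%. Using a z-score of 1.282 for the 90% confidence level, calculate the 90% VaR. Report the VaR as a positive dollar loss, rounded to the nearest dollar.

Return at the 90% tail: μ − z·σ = -0.02% − 1.282 × 1.97% = -0.02 − 2.52554 = -2.54554%
VaR = −(-2.54554%) × $962,000 = 2.54554% × $962,000 = $24,488

$24,488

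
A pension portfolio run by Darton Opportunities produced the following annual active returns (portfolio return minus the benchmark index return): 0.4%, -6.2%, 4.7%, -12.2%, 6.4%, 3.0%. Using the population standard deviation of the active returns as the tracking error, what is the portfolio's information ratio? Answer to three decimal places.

μ = (0.4 − 6.2 + 4.7 − 12.2 + 6.4 + 3) / 6 = -0.6500%
Population σ = √[Σ(r − μ)² / 6] = √[256.9550 / 6] = √42.8258 = 6.5441%
IR = μ / tracking error = -0.6500 / 6.5441 = -0.0993

-0.099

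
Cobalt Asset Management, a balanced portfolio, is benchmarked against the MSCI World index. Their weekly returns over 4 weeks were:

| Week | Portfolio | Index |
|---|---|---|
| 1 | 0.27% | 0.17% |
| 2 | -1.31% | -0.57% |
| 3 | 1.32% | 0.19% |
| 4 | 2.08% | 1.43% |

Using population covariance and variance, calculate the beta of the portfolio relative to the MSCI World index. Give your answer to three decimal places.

1.599

r̄p = 0.5900%,  r̄m = 0.3050%
Cov = Σ(rp − r̄p)(rm − r̄m) / 4 = 0.8245
Var(rm) = Σ(rm − r̄m)² / 4 = 0.5157
β = Cov / Var = 0.8245 / 0.5157 = 1.5988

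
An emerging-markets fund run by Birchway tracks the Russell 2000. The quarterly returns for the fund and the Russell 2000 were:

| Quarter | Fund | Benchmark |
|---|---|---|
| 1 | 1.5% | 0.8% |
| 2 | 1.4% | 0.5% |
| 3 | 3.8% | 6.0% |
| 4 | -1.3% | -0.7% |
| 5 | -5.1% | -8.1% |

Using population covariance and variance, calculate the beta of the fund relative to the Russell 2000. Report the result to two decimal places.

r̄p = 0.0600%,  r̄m = -0.3000%
Cov = Σ(rp − r̄p)(rm − r̄m) / 5 = 13.4020
Var(rm) = Σ(rm − r̄m)² / 5 = 20.5080
β = Cov / Var = 13.4020 / 20.5080 = 0.6535

0.65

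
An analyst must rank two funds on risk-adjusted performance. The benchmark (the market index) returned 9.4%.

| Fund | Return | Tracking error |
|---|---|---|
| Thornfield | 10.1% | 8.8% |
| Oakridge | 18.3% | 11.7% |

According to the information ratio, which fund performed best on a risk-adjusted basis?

Oakridge

Thornfield: IR = (10.1% − 9.4%) / 8.8% = 0.080
Oakridge: IR = (18.3% − 9.4%) / 11.7% = 0.761
Highest: Oakridge (0.761).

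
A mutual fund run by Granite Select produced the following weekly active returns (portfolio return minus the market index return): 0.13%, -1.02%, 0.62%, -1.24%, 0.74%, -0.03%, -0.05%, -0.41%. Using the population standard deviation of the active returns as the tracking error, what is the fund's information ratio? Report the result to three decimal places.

-0.238

r̄ = (0.13 − 1.02 + 0.62 − 1.24 + 0.74 − 0.03 − 0.05 − 0.41) / 8 = -0.1575%
Σ(r − r̄)² = 3.5000; population σ = √(3.5000/8) = 0.6614%
IR = r̄ / tracking error = -0.1575 / 0.6614 = -0.2381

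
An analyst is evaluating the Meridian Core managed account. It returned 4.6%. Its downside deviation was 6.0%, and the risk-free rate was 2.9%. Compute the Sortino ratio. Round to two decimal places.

0.28

Sortino = (Rp − Rf) / σd = (4.6% − 2.9%) / 6.0% = 1.70% / 6.0% = 0.2833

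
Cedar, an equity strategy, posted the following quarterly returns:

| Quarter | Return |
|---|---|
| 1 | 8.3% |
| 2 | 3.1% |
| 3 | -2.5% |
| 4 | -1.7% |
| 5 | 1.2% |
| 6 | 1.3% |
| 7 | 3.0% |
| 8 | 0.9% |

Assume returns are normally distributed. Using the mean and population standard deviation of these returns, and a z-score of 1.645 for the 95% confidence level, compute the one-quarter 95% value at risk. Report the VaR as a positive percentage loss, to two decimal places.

r̄ = (8.3 + 3.1 − 2.5 − 1.7 + 1.2 + 1.3 + 3 + 0.9) / 8 = 13.60 / 8 = 1.7000%
Σ(r − r̄)² = 77.4600; population σ = √(77.4600/8) = 3.1117%
VaR = −(r̄ − z·σ) = −(1.7000 − 1.645 × 3.1117) = −(-3.4187) = 3.4187%

3.42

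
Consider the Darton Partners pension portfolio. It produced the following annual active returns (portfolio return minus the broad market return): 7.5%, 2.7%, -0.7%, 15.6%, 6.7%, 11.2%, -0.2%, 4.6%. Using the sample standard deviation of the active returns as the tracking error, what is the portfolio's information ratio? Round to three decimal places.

r̄ = (7.5 + 2.7 − 0.7 + 15.6 + 6.7 + 11.2 − 0.2 + 4.6) / 8 = 47.40 / 8 = 5.9250%
Σ(r − r̄)² = (7.5 − 5.9250)² + (2.7 − 5.9250)² + (-0.7 − 5.9250)² + … = 218.0750
σ = √[218.0750 / 7] = 5.5815%
IR = r̄ / tracking error = 5.9250 / 5.5815 = 1.0615

1.062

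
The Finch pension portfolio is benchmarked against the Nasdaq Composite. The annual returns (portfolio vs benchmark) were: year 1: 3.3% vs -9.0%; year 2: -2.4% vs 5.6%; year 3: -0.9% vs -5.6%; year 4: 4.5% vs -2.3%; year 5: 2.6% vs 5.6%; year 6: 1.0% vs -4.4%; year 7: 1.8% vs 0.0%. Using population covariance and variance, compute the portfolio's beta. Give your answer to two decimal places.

r̄p = 1.4143%,  r̄m = -1.4429%
Cov = Σ(rp − r̄p)(rm − r̄m) / 7 = -3.4294
Var(rm) = Σ(rm − r̄m)² / 7 = 26.4510
β = Cov / Var = -3.4294 / 26.4510 = -0.1297

-0.13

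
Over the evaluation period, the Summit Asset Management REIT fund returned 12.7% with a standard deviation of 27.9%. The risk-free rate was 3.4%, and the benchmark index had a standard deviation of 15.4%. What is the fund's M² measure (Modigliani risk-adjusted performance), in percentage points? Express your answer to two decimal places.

8.53

Sharpe = (Rp − Rf) / σp = (12.7% − 3.4%) / 27.9% = 0.3333
M² = Rf + Sharpe × σm = 3.4% + 0.3333 × 15.4% = 8.5328%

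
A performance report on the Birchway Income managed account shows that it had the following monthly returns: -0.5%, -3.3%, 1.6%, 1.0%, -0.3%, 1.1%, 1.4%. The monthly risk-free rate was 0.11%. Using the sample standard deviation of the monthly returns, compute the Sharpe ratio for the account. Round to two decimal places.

Mean return μ = 1.00 / 7 = 0.1429%
Σ(r − μ)² = 17.8171; sample σ = √(17.8171/6) = 1.7232%
Sharpe = (μ − rf) / σ = (0.1429 − 0.11) / 1.7232 = 0.0329 / 1.7232 = 0.0191

0.02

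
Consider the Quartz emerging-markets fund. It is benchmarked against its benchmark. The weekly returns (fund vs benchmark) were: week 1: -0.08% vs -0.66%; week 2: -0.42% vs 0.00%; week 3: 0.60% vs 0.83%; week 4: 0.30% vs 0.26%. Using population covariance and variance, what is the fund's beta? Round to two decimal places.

0.51

r̄p = 0.1000%,  r̄m = 0.1075%
Cov = Σ(rp − r̄p)(rm − r̄m) / 4 = 0.1465
Var(rm) = Σ(rm − r̄m)² / 4 = 0.2865
β = Cov / Var = 0.1465 / 0.2865 = 0.5113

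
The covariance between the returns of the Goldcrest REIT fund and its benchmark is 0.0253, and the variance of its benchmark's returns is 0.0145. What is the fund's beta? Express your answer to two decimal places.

β = Cov(Rp, Rm) / Var(Rm) = 0.0253 / 0.0145 = 1.7448

1.74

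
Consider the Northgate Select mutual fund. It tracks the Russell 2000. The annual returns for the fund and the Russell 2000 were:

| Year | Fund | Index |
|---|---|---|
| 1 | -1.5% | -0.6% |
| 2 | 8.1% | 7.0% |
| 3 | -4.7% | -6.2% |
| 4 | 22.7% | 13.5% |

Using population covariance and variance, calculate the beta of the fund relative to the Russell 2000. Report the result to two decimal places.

r̄p = 6.1500%,  r̄m = 3.4250%
Cov = Σ(rp − r̄p)(rm − r̄m) / 4 = 77.2338
Var(rm) = Σ(rm − r̄m)² / 4 = 55.7819
β = Cov / Var = 77.2338 / 55.7819 = 1.3846

1.38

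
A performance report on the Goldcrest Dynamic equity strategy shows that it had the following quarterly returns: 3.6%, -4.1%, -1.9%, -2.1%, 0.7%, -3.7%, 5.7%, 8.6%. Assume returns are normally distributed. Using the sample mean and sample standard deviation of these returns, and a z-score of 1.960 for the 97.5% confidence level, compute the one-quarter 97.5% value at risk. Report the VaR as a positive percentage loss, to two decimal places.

Mean return r̄ = 6.80 / 8 = 0.8500%
Sample std dev = √[152.6400 / 7] = 4.6697%
VaR = −(r̄ − z·σ) = −(0.8500 − 1.960 × 4.6697) = −(-8.3026) = 8.3026%

8.30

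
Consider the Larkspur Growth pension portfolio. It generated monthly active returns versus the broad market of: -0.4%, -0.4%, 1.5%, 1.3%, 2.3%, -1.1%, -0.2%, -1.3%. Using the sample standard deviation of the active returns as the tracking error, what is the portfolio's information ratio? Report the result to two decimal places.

0.16

Mean return μ = 1.70 / 8 = 0.2125%
Sample σ = √[Σ(r − μ)² / 7] = √[12.1288 / 7] = √1.7327 = 1.3163%
IR = μ / tracking error = 0.2125 / 1.3163 = 0.1614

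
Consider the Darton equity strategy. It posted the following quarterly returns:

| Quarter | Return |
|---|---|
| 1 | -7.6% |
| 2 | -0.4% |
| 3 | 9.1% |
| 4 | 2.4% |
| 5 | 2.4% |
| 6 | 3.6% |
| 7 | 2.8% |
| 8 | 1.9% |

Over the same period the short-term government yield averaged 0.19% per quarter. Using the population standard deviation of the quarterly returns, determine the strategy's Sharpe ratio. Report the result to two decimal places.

r̄ = (-7.6 − 0.4 + 9.1 + 2.4 + 2.4 + 3.6 + 2.8 + 1.9) / 8 = 1.7750%
Population std dev = √[151.4550 / 8] = 4.3511%
Sharpe = (r̄ − rf) / σ = (1.7750 − 0.19) / 4.3511 = 1.5850 / 4.3511 = 0.3643

0.36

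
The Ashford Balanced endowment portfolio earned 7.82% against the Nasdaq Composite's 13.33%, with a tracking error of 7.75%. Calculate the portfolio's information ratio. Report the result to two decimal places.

IR = (Rp − Rb) / TE = (7.82% − 13.33%) / 7.75% = -5.51% / 7.75% = -0.7110

-0.71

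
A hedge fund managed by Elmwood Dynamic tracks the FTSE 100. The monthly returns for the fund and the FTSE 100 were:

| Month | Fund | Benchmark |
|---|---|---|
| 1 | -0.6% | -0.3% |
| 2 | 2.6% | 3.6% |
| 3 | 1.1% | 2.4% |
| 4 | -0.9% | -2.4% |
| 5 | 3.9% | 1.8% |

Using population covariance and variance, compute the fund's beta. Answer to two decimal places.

r̄p = 1.2200%,  r̄m = 1.0200%
Cov = Σ(rp − r̄p)(rm − r̄m) / 5 = 3.0276
Var(rm) = Σ(rm − r̄m)² / 5 = 4.5216
β = Cov / Var = 3.0276 / 4.5216 = 0.6696

0.67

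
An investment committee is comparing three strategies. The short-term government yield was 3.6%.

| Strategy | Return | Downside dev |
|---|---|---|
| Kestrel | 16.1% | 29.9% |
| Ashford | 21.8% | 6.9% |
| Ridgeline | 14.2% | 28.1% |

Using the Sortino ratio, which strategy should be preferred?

Kestrel: Sortino ratio = (16.1% − 3.6%) / 29.9% = 0.418
Ashford: Sortino ratio = (21.8% − 3.6%) / 6.9% = 2.638
Ridgeline: Sortino ratio = (14.2% − 3.6%) / 28.1% = 0.377
Highest: Ashford (2.638).

Ashford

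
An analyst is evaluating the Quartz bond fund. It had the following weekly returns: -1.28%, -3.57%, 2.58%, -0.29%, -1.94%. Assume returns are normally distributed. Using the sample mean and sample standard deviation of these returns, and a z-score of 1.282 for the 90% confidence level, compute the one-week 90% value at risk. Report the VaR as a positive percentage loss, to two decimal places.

r̄ = (-1.28 − 3.57 + 2.58 − 0.29 − 1.94) / 5 = -4.500 / 5 = -0.9000%
Sample σ = √[Σ(r − r̄)² / 4] = √[20.8374 / 4] = √5.2094 = 2.2824%
VaR = −(r̄ − z·σ) = −(-0.9000 − 1.282 × 2.2824) = −(-3.8260) = 3.8260%

3.83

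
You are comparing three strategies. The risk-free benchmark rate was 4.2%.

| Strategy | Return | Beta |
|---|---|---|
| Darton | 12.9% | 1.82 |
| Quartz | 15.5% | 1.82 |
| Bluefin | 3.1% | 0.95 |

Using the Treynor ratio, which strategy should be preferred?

Quartz

Darton: Treynor = (12.9% − 4.2%) / 1.82 = 4.780
Quartz: Treynor = (15.5% − 4.2%) / 1.82 = 6.209
Bluefin: Treynor = (3.1% − 4.2%) / 0.95 = -1.158
Highest: Quartz (6.209).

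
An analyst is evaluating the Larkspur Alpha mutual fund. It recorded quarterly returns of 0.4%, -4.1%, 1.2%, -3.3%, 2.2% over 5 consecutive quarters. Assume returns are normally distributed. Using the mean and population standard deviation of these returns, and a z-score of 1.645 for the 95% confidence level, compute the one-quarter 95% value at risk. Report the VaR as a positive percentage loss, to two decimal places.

Mean return μ = -3.60 / 5 = -0.7200%
Σ(r − μ)² = 31.5480; population σ = √(31.5480/5) = 2.5119%
VaR = −(μ − z·σ) = −(-0.7200 − 1.645 × 2.5119) = −(-4.8521) = 4.8521%

4.85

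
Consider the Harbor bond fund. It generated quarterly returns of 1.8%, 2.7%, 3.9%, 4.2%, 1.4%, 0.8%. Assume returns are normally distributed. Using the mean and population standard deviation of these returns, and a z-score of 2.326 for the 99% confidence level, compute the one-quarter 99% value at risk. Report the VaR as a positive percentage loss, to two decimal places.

0.46

r̄ = (1.8 + 2.7 + 3.9 + 4.2 + 1.4 + 0.8) / 6 = 2.4667%
Σ(r − r̄)² = (1.8 − 2.4667)² + (2.7 − 2.4667)² + … = 9.4733
population σ = √(9.4733 / 6) = √1.5789 = 1.2565%
VaR = −(r̄ − z·σ) = −(2.4667 − 2.326 × 1.2565) = −(-0.4559) = 0.4559%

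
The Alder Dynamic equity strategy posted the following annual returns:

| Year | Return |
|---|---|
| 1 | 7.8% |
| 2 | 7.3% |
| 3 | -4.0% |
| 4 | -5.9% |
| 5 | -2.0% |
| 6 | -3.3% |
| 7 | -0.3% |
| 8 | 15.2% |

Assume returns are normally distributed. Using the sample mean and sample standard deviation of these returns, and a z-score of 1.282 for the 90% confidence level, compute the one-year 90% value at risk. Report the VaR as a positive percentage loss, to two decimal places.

Mean return r̄ = 14.80 / 8 = 1.8500%
Σ(r − r̄)² = 383.5800; sample σ = √(383.5800/7) = 7.4025%
VaR = −(r̄ − z·σ) = −(1.8500 − 1.282 × 7.4025) = −(-7.6400) = 7.6400%

7.64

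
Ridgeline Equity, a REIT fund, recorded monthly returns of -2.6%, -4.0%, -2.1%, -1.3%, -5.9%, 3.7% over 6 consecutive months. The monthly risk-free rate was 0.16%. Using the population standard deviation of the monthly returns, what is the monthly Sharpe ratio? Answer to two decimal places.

r̄ = (-2.6 − 4 − 2.1 − 1.3 − 5.9 + 3.7) / 6 = -12.20 / 6 = -2.0333%
Population σ = √[Σ(r − r̄)² / 6] = √[52.5533 / 6] = √8.7589 = 2.9595%
Sharpe = (r̄ − rf) / σ = (-2.0333 − 0.16) / 2.9595 = -2.1933 / 2.9595 = -0.7411

-0.74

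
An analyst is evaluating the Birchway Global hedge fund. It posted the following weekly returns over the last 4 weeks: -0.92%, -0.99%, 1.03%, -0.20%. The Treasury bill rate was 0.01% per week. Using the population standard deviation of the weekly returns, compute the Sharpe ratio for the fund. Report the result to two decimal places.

-0.34

μ = (-0.92 − 0.99 + 1.03 − 0.2) / 4 = -1.080 / 4 = -0.2700%
Σ(r − μ)² = (-0.92 − (-0.2700))² + (-0.99 − (-0.2700))² + … = 2.6358
σ = √[2.6358 / 4] = 0.8118%
Sharpe = (μ − rf) / σ = (-0.2700 − 0.01) / 0.8118 = -0.2800 / 0.8118 = -0.3449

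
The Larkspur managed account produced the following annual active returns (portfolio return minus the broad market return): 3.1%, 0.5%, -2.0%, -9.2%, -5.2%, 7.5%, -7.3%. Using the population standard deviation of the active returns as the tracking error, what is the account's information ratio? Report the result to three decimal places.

-0.327

r̄ = (3.1 + 0.5 − 2 − 9.2 − 5.2 + 7.5 − 7.3) / 7 = -1.8000%
Population std dev = √[212.4000 / 7] = 5.5084%
IR = r̄ / tracking error = -1.8000 / 5.5084 = -0.3268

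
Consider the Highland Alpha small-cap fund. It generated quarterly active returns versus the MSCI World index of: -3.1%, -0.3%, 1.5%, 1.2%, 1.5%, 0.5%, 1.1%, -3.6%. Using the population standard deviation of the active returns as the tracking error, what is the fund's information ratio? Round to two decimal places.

r̄ = (-3.1 − 0.3 + 1.5 + 1.2 + 1.5 + 0.5 + 1.1 − 3.6) / 8 = -1.20 / 8 = -0.1500%
Σ(r − r̄)² = 29.8800; population σ = √(29.8800/8) = 1.9326%
IR = r̄ / tracking error = -0.1500 / 1.9326 = -0.0776

-0.08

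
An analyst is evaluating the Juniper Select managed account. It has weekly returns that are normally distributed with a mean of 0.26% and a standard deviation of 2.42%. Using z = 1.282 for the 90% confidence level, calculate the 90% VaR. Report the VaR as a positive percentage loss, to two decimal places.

VaR (as % loss) = −(μ − z·σ) = −(0.26% − 1.282 × 2.42%) = −(-2.84244%) = 2.84244%

2.84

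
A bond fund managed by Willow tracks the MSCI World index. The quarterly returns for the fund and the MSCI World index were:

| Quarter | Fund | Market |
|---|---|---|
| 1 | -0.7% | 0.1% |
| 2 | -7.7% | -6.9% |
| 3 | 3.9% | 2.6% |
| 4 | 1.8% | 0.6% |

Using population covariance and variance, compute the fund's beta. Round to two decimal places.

r̄p = -0.6750%,  r̄m = -0.9000%
Cov = Σ(rp − r̄p)(rm − r̄m) / 4 = 15.4625
Var(rm) = Σ(rm − r̄m)² / 4 = 12.8750
β = Cov / Var = 15.4625 / 12.8750 = 1.2010

1.20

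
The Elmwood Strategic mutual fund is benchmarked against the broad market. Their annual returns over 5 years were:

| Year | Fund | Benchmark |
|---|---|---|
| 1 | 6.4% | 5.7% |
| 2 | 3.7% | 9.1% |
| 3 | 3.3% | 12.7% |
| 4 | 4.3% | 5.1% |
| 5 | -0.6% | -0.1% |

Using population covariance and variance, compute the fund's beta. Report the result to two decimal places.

0.25

r̄p = 3.4200%,  r̄m = 6.5000%
Cov = Σ(rp − r̄p)(rm − r̄m) / 5 = 4.5800
Var(rm) = Σ(rm − r̄m)² / 5 = 18.2720
β = Cov / Var = 4.5800 / 18.2720 = 0.2507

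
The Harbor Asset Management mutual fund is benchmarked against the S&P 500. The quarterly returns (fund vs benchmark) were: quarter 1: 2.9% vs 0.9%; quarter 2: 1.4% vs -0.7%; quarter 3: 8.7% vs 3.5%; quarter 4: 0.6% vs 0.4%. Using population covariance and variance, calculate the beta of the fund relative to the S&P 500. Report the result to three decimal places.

r̄p = 3.4000%,  r̄m = 1.0250%
Cov = Σ(rp − r̄p)(rm − r̄m) / 4 = 4.5950
Var(rm) = Σ(rm − r̄m)² / 4 = 2.3769
β = Cov / Var = 4.5950 / 2.3769 = 1.9332

1.933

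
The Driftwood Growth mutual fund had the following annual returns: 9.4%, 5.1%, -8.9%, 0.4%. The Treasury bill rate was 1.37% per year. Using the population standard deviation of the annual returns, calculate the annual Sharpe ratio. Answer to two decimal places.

r̄ = (9.4 + 5.1 − 8.9 + 0.4) / 4 = 6.00 / 4 = 1.5000%
Population std dev = √[184.7400 / 4] = 6.7960%
Sharpe = (r̄ − rf) / σ = (1.5000 − 1.37) / 6.7960 = 0.1300 / 6.7960 = 0.0191

0.02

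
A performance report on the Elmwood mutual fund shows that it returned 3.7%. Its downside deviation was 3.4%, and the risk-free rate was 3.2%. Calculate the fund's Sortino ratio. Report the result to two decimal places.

Sortino = (Rp − Rf) / σd = (3.7% − 3.2%) / 3.4% = 0.50% / 3.4% = 0.1471

0.15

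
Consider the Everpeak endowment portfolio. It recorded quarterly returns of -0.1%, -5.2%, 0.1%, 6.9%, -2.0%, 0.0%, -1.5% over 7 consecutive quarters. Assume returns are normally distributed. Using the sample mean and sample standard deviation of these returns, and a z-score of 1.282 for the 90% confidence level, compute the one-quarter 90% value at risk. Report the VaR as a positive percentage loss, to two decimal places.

4.95

μ = (-0.1 − 5.2 + 0.1 + 6.9 − 2 + 0 − 1.5) / 7 = -1.80 / 7 = -0.2571%
Sample std dev = √[80.4571 / 6] = 3.6619%
VaR = −(μ − z·σ) = −(-0.2571 − 1.282 × 3.6619) = −(-4.9517) = 4.9517%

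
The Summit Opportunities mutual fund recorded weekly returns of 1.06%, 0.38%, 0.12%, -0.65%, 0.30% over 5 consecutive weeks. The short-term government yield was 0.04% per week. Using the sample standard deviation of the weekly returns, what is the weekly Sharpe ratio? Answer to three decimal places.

Mean return μ = 1.210 / 5 = 0.2420%
Σ(r − μ)² = (1.06 − 0.2420)² + (0.38 − 0.2420)² + … = 1.5021
sample σ = √(1.5021 / 4) = √0.3755 = 0.6128%
Sharpe = (μ − rf) / σ = (0.2420 − 0.04) / 0.6128 = 0.2020 / 0.6128 = 0.3296

0.330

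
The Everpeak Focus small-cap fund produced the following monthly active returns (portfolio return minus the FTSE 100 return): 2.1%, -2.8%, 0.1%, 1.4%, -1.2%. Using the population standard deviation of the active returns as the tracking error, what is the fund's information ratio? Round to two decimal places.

-0.05

r̄ = (2.1 − 2.8 + 0.1 + 1.4 − 1.2) / 5 = -0.0800%
Population σ = √[Σ(r − r̄)² / 5] = √[15.6280 / 5] = √3.1256 = 1.7679%
IR = r̄ / tracking error = -0.0800 / 1.7679 = -0.0453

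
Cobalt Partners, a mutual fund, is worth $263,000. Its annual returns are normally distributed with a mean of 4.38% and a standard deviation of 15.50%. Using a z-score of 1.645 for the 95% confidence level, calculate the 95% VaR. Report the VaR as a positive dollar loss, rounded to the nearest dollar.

Return at the 95% tail: μ − z·σ = 4.38% − 1.645 × 15.50% = 4.38 − 25.4975 = -21.1175%
VaR = −(-21.1175%) × $263,000 = 21.1175% × $263,000 = $55,539

$55,539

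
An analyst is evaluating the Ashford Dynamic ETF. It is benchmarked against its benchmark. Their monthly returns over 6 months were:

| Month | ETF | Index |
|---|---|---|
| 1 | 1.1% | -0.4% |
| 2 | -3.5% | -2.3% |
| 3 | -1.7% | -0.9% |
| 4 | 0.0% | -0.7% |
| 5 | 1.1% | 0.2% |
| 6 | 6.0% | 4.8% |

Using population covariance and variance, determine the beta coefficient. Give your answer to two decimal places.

r̄p = 0.5000%,  r̄m = 0.1167%
Cov = Σ(rp − r̄p)(rm − r̄m) / 6 = 6.3017
Var(rm) = Σ(rm − r̄m)² / 6 = 4.9581
β = Cov / Var = 6.3017 / 4.9581 = 1.2710

1.27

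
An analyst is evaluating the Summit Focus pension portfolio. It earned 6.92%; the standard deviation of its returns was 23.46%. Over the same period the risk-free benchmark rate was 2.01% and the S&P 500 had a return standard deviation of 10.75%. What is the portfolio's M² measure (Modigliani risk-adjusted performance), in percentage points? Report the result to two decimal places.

4.26

Sharpe = (Rp − Rf) / σp = (6.92% − 2.01%) / 23.46% = 0.2093
M² = Rf + Sharpe × σm = 2.01% + 0.2093 × 10.75% = 4.2600%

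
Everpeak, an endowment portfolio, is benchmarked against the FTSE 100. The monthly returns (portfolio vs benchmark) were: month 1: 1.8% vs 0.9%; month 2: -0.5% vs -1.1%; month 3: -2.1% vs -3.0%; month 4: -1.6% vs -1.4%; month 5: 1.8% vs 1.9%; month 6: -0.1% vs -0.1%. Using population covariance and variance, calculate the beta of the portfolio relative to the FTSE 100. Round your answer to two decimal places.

r̄p = -0.1167%,  r̄m = -0.4667%
Cov = Σ(rp − r̄p)(rm − r̄m) / 6 = 2.3022
Var(rm) = Σ(rm − r̄m)² / 6 = 2.5489
β = Cov / Var = 2.3022 / 2.5489 = 0.9032

0.90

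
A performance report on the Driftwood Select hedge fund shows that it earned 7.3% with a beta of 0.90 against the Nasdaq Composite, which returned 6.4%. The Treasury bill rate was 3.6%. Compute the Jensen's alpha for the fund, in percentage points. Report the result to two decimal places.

CAPM expected return = Rf + β(Rm − Rf) = 3.6% + 0.90 × (6.4% − 3.6%) = 3.6 + 0.90 × 2.80 = 6.1200%
Jensen's α = Rp − E[R] = 7.3% − 6.1200% = 1.1800

1.18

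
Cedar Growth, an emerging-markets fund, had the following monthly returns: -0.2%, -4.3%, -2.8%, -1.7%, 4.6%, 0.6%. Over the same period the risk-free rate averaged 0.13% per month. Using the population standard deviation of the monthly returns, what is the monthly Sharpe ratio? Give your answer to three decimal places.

μ = (-0.2 − 4.3 − 2.8 − 1.7 + 4.6 + 0.6) / 6 = -3.80 / 6 = -0.6333%
Σ(r − μ)² = (-0.2 − (-0.6333))² + (-4.3 − (-0.6333))² + (-2.8 − (-0.6333))² + … = 48.3733
population σ = √(48.3733 / 6) = √8.0622 = 2.8394%
Sharpe = (μ − rf) / σ = (-0.6333 − 0.13) / 2.8394 = -0.7633 / 2.8394 = -0.2688

-0.269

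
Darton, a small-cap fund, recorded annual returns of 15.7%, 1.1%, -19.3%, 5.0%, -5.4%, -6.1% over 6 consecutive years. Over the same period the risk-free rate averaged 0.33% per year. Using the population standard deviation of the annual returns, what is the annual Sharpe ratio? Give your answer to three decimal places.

-0.170

Mean return r̄ = -9.00 / 6 = -1.5000%
Σ(r − r̄)² = (15.7 − (-1.5000))² + (1.1 − (-1.5000))² + … = 698.0600
population σ = √(698.0600 / 6) = √116.3433 = 10.7863%
Sharpe = (r̄ − rf) / σ = (-1.5000 − 0.33) / 10.7863 = -1.8300 / 10.7863 = -0.1697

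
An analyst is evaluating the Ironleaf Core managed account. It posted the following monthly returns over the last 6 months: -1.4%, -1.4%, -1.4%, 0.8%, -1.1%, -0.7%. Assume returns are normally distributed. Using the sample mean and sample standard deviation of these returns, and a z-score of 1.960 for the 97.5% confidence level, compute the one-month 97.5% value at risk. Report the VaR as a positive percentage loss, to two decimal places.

2.56

Mean return r̄ = -5.20 / 6 = -0.8667%
Σ(r − r̄)² = (-1.4 − (-0.8667))² + (-1.4 − (-0.8667))² + (-1.4 − (-0.8667))² + … = 3.7133
σ = √[3.7133 / 5] = 0.8618%
VaR = −(r̄ − z·σ) = −(-0.8667 − 1.960 × 0.8618) = −(-2.5558) = 2.5558%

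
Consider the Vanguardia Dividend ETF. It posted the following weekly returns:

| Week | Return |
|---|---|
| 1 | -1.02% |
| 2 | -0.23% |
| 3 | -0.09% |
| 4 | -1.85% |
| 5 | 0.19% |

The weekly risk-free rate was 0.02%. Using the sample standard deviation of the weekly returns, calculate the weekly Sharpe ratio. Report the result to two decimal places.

Mean return r̄ = -3.000 / 5 = -0.6000%
Σ(r − r̄)² = (-1.02 − (-0.6000))² + (-0.23 − (-0.6000))² + (-0.09 − (-0.6000))² + … = 2.7600
sample σ = √(2.7600 / 4) = √0.6900 = 0.8307%
Sharpe = (r̄ − rf) / σ = (-0.6000 − 0.02) / 0.8307 = -0.6200 / 0.8307 = -0.7464

-0.75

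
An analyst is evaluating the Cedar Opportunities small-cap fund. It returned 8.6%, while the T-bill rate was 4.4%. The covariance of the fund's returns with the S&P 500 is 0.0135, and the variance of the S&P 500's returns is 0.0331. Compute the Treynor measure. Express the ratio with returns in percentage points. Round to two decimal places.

β = Cov / Var = 0.0135 / 0.0331 = 0.4079
Treynor = (Rp − Rf) / β = (8.6% − 4.4%) / 0.4079 = 4.20 / 0.4079 = 10.2966

10.30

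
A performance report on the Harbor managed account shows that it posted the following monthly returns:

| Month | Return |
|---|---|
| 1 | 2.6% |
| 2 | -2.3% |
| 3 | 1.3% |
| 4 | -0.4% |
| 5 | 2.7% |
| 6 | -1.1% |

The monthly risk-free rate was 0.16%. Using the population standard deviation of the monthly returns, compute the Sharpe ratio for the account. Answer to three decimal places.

Mean return r̄ = 2.80 / 6 = 0.4667%
Σ(r − r̄)² = (2.6 − 0.4667)² + (-2.3 − 0.4667)² + (1.3 − 0.4667)² + … = 21.0933
σ = √[21.0933 / 6] = 1.8750%
Sharpe = (r̄ − rf) / σ = (0.4667 − 0.16) / 1.8750 = 0.3067 / 1.8750 = 0.1636

0.164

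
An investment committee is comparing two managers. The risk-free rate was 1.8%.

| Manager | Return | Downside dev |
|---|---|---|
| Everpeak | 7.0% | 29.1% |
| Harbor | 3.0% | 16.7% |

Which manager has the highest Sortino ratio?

Everpeak: Sortino ratio = (7.0% − 1.8%) / 29.1% = 0.179
Harbor: Sortino ratio = (3.0% − 1.8%) / 16.7% = 0.072
Highest: Everpeak (0.179).

Everpeak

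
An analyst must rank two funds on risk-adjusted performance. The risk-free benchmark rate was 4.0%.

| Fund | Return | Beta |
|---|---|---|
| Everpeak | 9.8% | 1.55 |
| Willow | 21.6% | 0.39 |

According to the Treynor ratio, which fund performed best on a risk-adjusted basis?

Everpeak: Treynor = (9.8% − 4.0%) / 1.55 = 3.742
Willow: Treynor = (21.6% − 4.0%) / 0.39 = 45.128
Highest: Willow (45.128).

Willow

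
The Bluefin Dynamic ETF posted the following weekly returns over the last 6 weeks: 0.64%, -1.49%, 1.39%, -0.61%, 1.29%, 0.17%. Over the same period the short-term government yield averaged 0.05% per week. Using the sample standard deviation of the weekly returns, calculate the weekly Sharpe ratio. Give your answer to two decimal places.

μ = (0.64 − 1.49 + 1.39 − 0.61 + 1.29 + 0.17) / 6 = 1.390 / 6 = 0.2317%
Σ(r − μ)² = 6.3049; sample σ = √(6.3049/5) = 1.1229%
Sharpe = (μ − rf) / σ = (0.2317 − 0.05) / 1.1229 = 0.1817 / 1.1229 = 0.1618

0.16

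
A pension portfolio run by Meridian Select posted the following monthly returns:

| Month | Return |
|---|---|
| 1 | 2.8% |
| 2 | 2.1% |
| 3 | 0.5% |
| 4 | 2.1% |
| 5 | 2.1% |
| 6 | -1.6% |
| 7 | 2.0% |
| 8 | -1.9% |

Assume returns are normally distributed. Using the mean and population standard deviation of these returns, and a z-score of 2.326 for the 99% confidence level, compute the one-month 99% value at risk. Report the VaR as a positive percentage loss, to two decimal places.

2.96

Mean return r̄ = 8.10 / 8 = 1.0125%
Σ(r − r̄)² = 23.2888; population σ = √(23.2888/8) = 1.7062%
VaR = −(r̄ − z·σ) = −(1.0125 − 2.326 × 1.7062) = −(-2.9561) = 2.9561%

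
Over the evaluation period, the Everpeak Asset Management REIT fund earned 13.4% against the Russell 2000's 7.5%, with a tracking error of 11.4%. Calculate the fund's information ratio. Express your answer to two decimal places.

IR = (Rp − Rb) / TE = (13.4% − 7.5%) / 11.4% = 5.90% / 11.4% = 0.5175

0.52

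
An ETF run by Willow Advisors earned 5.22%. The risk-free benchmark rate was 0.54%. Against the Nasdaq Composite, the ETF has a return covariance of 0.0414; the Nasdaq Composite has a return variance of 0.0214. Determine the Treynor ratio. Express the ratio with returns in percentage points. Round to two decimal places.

β = Cov / Var = 0.0414 / 0.0214 = 1.9346
Treynor = (Rp − Rf) / β = (5.22% − 0.54%) / 1.9346 = 4.68 / 1.9346 = 2.4191

2.42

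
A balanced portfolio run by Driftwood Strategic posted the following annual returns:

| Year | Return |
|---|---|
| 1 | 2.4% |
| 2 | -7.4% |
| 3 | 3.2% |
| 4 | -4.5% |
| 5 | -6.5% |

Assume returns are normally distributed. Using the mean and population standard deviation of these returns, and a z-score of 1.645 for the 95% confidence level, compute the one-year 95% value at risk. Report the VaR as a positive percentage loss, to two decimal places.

μ = (2.4 − 7.4 + 3.2 − 4.5 − 6.5) / 5 = -12.80 / 5 = -2.5600%
Population σ = √[Σ(r − μ)² / 5] = √[100.4920 / 5] = √20.0984 = 4.4831%
VaR = −(μ − z·σ) = −(-2.5600 − 1.645 × 4.4831) = −(-9.9347) = 9.9347%

9.93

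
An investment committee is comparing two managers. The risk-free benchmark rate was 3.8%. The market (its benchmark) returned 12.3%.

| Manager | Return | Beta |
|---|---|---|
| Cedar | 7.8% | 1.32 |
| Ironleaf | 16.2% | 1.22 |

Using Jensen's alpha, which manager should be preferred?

Ironleaf

Cedar: α = 7.8% − [3.8% + 1.32 × (12.3% − 3.8%)] = -7.220
Ironleaf: α = 16.2% − [3.8% + 1.22 × (12.3% − 3.8%)] = 2.030
Highest: Ironleaf (2.030).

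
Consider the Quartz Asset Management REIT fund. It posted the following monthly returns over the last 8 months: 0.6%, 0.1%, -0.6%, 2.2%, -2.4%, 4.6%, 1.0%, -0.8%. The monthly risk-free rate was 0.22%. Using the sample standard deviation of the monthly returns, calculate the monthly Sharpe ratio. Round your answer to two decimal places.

0.17

Mean return r̄ = 4.70 / 8 = 0.5875%
Sample σ = √[Σ(r − r̄)² / 7] = √[31.3688 / 7] = √4.4813 = 2.1169%
Sharpe = (r̄ − rf) / σ = (0.5875 − 0.22) / 2.1169 = 0.3675 / 2.1169 = 0.1736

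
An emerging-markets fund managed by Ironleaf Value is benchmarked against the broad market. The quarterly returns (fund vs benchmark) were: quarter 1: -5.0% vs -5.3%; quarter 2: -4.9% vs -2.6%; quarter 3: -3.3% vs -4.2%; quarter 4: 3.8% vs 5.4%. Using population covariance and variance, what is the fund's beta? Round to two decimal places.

r̄p = -2.3500%,  r̄m = -1.6750%
Cov = Σ(rp − r̄p)(rm − r̄m) / 4 = 14.4688
Var(rm) = Σ(rm − r̄m)² / 4 = 17.6069
β = Cov / Var = 14.4688 / 17.6069 = 0.8218

0.82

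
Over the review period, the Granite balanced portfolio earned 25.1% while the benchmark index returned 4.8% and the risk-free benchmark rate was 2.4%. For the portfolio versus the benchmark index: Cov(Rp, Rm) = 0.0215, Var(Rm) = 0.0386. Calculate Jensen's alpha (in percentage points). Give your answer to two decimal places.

β = Cov / Var = 0.0215 / 0.0386 = 0.5570
E[R] = Rf + β(Rm − Rf) = 2.4% + 0.5570 × (4.8% − 2.4%) = 3.7368%
α = Rp − E[R] = 25.1% − 3.7368% = 21.3632

21.36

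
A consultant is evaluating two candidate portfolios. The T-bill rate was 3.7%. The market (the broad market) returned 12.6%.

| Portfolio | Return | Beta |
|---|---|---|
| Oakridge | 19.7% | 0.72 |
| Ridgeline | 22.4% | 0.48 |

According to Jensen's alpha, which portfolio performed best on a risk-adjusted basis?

Ridgeline

Oakridge: α = 19.7% − [3.7% + 0.72 × (12.6% − 3.7%)] = 9.592
Ridgeline: α = 22.4% − [3.7% + 0.48 × (12.6% − 3.7%)] = 14.428
Highest: Ridgeline (14.428).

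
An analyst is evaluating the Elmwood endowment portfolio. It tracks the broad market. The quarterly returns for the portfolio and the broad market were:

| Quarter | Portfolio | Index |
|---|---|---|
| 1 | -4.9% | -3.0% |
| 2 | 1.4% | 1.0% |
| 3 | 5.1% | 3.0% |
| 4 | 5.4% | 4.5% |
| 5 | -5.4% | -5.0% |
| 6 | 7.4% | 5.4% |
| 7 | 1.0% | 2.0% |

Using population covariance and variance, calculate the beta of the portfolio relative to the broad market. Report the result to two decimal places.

1.28

r̄p = 1.4286%,  r̄m = 1.1286%
Cov = Σ(rp − r̄p)(rm − r̄m) / 7 = 16.1963
Var(rm) = Σ(rm − r̄m)² / 7 = 12.6420
β = Cov / Var = 16.1963 / 12.6420 = 1.2812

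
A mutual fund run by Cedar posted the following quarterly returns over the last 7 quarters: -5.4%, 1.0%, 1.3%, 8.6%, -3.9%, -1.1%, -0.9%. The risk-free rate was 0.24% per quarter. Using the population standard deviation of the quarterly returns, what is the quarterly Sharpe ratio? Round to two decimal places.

-0.07

r̄ = (-5.4 + 1 + 1.3 + 8.6 − 3.9 − 1.1 − 0.9) / 7 = -0.40 / 7 = -0.0571%
Σ(r − r̄)² = 123.0171; population σ = √(123.0171/7) = 4.1921%
Sharpe = (r̄ − rf) / σ = (-0.0571 − 0.24) / 4.1921 = -0.2971 / 4.1921 = -0.0709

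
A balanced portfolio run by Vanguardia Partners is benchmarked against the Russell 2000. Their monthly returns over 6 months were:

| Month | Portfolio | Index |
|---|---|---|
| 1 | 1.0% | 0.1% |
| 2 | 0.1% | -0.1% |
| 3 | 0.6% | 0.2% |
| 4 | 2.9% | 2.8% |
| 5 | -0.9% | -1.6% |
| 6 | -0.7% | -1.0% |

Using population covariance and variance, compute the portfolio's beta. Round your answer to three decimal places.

0.898

r̄p = 0.5000%,  r̄m = 0.0667%
Cov = Σ(rp − r̄p)(rm − r̄m) / 6 = 1.7117
Var(rm) = Σ(rm − r̄m)² / 6 = 1.9056
β = Cov / Var = 1.7117 / 1.9056 = 0.8982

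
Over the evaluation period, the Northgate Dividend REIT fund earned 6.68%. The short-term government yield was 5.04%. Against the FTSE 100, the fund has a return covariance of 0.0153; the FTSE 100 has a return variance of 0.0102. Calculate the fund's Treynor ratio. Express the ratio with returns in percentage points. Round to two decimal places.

β = Cov / Var = 0.0153 / 0.0102 = 1.5000
Treynor = (Rp − Rf) / β = (6.68% − 5.04%) / 1.5000 = 1.64 / 1.5000 = 1.0933

1.09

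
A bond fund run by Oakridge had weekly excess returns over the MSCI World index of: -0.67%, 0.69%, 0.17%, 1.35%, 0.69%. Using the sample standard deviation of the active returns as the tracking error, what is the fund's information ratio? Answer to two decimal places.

0.59

μ = (-0.67 + 0.69 + 0.17 + 1.35 + 0.69) / 5 = 2.230 / 5 = 0.4460%
Sample std dev = √[2.2579 / 4] = 0.7513%
IR = μ / tracking error = 0.4460 / 0.7513 = 0.5936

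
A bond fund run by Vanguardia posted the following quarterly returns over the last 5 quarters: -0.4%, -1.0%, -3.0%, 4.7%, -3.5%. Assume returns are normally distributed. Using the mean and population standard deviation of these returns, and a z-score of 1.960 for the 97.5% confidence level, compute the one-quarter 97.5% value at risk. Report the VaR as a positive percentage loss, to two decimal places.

Mean return r̄ = -3.20 / 5 = -0.6400%
Σ(r − r̄)² = 42.4520; population σ = √(42.4520/5) = 2.9138%
VaR = −(r̄ − z·σ) = −(-0.6400 − 1.960 × 2.9138) = −(-6.3510) = 6.3510%

6.35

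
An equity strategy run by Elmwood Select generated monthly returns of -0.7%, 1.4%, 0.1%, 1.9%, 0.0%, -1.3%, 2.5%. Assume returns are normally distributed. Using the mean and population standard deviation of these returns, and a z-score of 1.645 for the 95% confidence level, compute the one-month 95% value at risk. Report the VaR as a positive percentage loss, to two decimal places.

r̄ = (-0.7 + 1.4 + 0.1 + 1.9 + 0 − 1.3 + 2.5) / 7 = 3.90 / 7 = 0.5571%
Σ(r − r̄)² = (-0.7 − 0.5571)² + (1.4 − 0.5571)² + (0.1 − 0.5571)² + … = 11.8371
σ = √[11.8371 / 7] = 1.3004%
VaR = −(r̄ − z·σ) = −(0.5571 − 1.645 × 1.3004) = −(-1.5821) = 1.5821%

1.58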